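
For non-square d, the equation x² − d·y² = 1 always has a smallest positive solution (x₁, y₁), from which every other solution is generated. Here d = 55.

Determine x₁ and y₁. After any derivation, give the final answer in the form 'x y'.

[7; 2,2,2,14] for √55; ℓ=4 ⇒ convergent index 3
step 0: (7, 1)  from 7·(1,0) + (0,1)
…
step 2: (37, 5)  from 2·(15,2) + (7,1)
step 3: (89, 12)  from 2·(37,5) + (15,2)
fundamental: x₁=89, y₁=12  (since 7921 − 55·144 = 1)

89 12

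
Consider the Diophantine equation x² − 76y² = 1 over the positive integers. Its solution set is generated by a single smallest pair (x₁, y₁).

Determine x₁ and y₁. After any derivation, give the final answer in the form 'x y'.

57799 6630

[8; 1,2,1,1,5,4,5,1,1,2,1,16] for √76; ℓ=12 ⇒ convergent index 11
step 0: (8, 1)  from 8·(1,0) + (0,1)
…
step 10: (41488, 4759)  from 2·(16311,1871) + (8866,1017)
step 11: (57799, 6630)  from 1·(41488,4759) + (16311,1871)
(x₁, y₁) = (57799, 6630);  57799² − 76·6630² = 1 ✓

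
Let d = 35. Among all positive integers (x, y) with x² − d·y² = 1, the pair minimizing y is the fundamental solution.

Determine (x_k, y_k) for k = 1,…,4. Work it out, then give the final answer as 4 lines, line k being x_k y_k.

6 1
71 12
846 143
10081 1704

√35 = [5; 1,10, …], period ℓ=2 (even) → k=1
k=0  a_k=5  p_k/q_k = 5/1
k=1  a_k=1  p_k/q_k = 6/1
→ (6, 1).  Check: 6²=36, 35·1²=35, difference 1.
(6+1√35)^2 = 71 + 12√35
(6+1√35)^3 = 846 + 143√35
(6+1√35)^4 = 10081 + 1704√35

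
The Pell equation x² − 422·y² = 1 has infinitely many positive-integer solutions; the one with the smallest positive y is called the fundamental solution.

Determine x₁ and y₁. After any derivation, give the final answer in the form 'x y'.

7022501 341850

√422 = [20; 1,1,5,2,1,…,1,1,40, …], period ℓ=14 (even) → k=13
a_0=20:  p_0=20·1+0=20,  q_0=20·0+1=1
a_1=1:  p_1=1·20+1=21,  q_1=1·1+0=1
a_2=1:  p_2=1·21+20=41,  q_2=1·1+1=2
…
a_4=2:  p_4=2·226+41=493,  q_4=2·11+2=24
a_5=1:  p_5=1·493+226=719,  q_5=1·24+11=35
a_6=3:  p_6=3·719+493=2650,  q_6=3·35+24=129
a_7=20:  p_7=20·2650+719=53719,  q_7=20·129+35=2615
…
a_9=1:  p_9=1·163807+53719=217526,  q_9=1·7974+2615=10589
a_10=2:  p_10=2·217526+163807=598859,  q_10=2·10589+7974=29152
a_11=5:  p_11=5·598859+217526=3211821,  q_11=5·29152+10589=156349
a_12=1:  p_12=1·3211821+598859=3810680,  q_12=1·156349+29152=185501
a_13=1:  p_13=1·3810680+3211821=7022501,  q_13=1·185501+156349=341850
(x₁, y₁) = (7022501, 341850);  7022501² − 422·341850² = 1 ✓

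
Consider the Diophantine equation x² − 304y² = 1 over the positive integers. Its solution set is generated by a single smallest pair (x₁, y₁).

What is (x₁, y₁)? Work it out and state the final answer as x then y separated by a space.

57799 3315

√304 → a₀=17, period (2,3,2,1,1,1,1,1,2,3,2,34); ℓ=12 even so k=11
k=0  a_k=17  p_k/q_k = 17/1
k=1  a_k=2  p_k/q_k = 35/2
k=2  a_k=3  p_k/q_k = 122/7
…
k=6  a_k=1  p_k/q_k = 1081/62
…
k=8  a_k=1  p_k/q_k = 2842/163
…
k=10  a_k=3  p_k/q_k = 25177/1444
k=11  a_k=2  p_k/q_k = 57799/3315
(x₁, y₁) = (57799, 3315);  57799² − 304·3315² = 1 ✓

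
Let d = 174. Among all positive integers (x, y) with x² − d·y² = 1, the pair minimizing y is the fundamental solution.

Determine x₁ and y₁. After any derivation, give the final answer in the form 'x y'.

1451 110

√174 = [13; 5,4,5,26, …], period ℓ=4 (even) → k=3
k=0  a_k=13  p_k/q_k = 13/1
…
k=2  a_k=4  p_k/q_k = 277/21
k=3  a_k=5  p_k/q_k = 1451/110
fundamental: x₁=1451, y₁=110  (since 2105401 − 174·12100 = 1)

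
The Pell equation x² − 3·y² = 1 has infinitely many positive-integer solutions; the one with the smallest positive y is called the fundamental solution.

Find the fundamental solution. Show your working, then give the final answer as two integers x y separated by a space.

2 1

d=3: √d = [1; 1,2] (ℓ=2, even), read p_1/q_1
a_0=1:  p_0=1·1+0=1,  q_0=1·0+1=1
a_1=1:  p_1=1·1+1=2,  q_1=1·1+0=1
(x₁, y₁) = (2, 1);  2² − 3·1² = 1 ✓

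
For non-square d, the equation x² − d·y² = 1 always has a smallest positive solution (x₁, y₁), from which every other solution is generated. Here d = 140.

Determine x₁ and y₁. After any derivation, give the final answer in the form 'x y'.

√140 → a₀=11, period (1,4,1,22); ℓ=4 even so k=3
i=0: a=11 ⇒ p=11, q=1
…
i=2: a=4 ⇒ p=59, q=5
i=3: a=1 ⇒ p=71, q=6
→ (71, 6).  Check: 71²=5041, 140·6²=5040, difference 1.

71 6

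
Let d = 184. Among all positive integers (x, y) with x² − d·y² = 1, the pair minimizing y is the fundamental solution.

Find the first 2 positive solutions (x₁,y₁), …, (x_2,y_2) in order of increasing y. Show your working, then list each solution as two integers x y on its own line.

24335 1794
1184384449 87313980

d=184: √d = [13; 1,1,3,2,1,2,1,2,3,1,1,26] (ℓ=12, even), read p_11/q_11
step 0: (13, 1)  from 13·(1,0) + (0,1)
…
step 6: (841, 62)  from 2·(312,23) + (217,16)
step 7: (1153, 85)  from 1·(841,62) + (312,23)
…
step 10: (13741, 1013)  from 1·(10594,781) + (3147,232)
step 11: (24335, 1794)  from 1·(13741,1013) + (10594,781)
(x₁, y₁) = (24335, 1794);  24335² − 184·1794² = 1 ✓
(24335+1794√184)^2 = 1184384449 + 87313980√184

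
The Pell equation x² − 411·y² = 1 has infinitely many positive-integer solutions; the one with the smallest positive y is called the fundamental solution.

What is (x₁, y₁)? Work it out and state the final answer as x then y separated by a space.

√411 = [20; 3,1,1,1,19,1,1,1,3,40, …], period ℓ=10 (even) → k=9
a_0=20:  p_0=20·1+0=20,  q_0=20·0+1=1
a_1=3:  p_1=3·20+1=61,  q_1=3·1+0=3
…
a_5=19:  p_5=19·223+142=4379,  q_5=19·11+7=216
a_6=1:  p_6=1·4379+223=4602,  q_6=1·216+11=227
…
a_8=1:  p_8=1·8981+4602=13583,  q_8=1·443+227=670
a_9=3:  p_9=3·13583+8981=49730,  q_9=3·670+443=2453
fundamental: x₁=49730, y₁=2453  (since 2473072900 − 411·6017209 = 1)

49730 2453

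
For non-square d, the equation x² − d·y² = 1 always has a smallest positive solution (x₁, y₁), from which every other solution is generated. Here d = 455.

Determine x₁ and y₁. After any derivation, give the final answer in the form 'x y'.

√455 → a₀=21, period (3,42); ℓ=2 even so k=1
k=0  a_k=21  p_k/q_k = 21/1
k=1  a_k=3  p_k/q_k = 64/3
fundamental: x₁=64, y₁=3  (since 4096 − 455·9 = 1)

64 3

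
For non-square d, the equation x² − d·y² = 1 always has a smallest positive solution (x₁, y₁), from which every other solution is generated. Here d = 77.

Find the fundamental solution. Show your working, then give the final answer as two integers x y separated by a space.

351 40

[8; 1,3,2,3,1,16] for √77; ℓ=6 ⇒ convergent index 5
step 0: (8, 1)  from 8·(1,0) + (0,1)
step 1: (9, 1)  from 1·(8,1) + (1,0)
…
step 4: (272, 31)  from 3·(79,9) + (35,4)
step 5: (351, 40)  from 1·(272,31) + (79,9)
(x₁, y₁) = (351, 40);  351² − 77·40² = 1 ✓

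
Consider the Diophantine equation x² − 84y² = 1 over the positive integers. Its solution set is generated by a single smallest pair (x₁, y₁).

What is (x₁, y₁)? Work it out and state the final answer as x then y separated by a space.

√84 = [9; 6,18, …], period ℓ=2 (even) → k=1
i=0: a=9 ⇒ p=9, q=1
i=1: a=6 ⇒ p=55, q=6
(x₁, y₁) = (55, 6);  55² − 84·6² = 1 ✓

55 6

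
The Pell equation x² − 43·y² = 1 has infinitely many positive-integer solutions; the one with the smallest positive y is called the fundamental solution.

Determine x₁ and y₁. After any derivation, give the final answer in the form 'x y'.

√43 = [6; 1,1,3,1,5,1,3,1,1,12, …], period ℓ=10 (even) → k=9
a_0=6:  p_0=6·1+0=6,  q_0=6·0+1=1
a_1=1:  p_1=1·6+1=7,  q_1=1·1+0=1
a_2=1:  p_2=1·7+6=13,  q_2=1·1+1=2
a_3=3:  p_3=3·13+7=46,  q_3=3·2+1=7
…
a_6=1:  p_6=1·341+59=400,  q_6=1·52+9=61
a_7=3:  p_7=3·400+341=1541,  q_7=3·61+52=235
a_8=1:  p_8=1·1541+400=1941,  q_8=1·235+61=296
a_9=1:  p_9=1·1941+1541=3482,  q_9=1·296+235=531
fundamental: x₁=3482, y₁=531  (since 12124324 − 43·281961 = 1)

3482 531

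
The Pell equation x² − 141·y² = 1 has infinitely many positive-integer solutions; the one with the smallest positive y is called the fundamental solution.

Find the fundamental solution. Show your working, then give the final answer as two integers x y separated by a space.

√141 → a₀=11, period (1,6,1,22); ℓ=4 even so k=3
i=0: a=11 ⇒ p=11, q=1
i=1: a=1 ⇒ p=12, q=1
i=2: a=6 ⇒ p=83, q=7
i=3: a=1 ⇒ p=95, q=8
(x₁, y₁) = (95, 8);  95² − 141·8² = 1 ✓

95 8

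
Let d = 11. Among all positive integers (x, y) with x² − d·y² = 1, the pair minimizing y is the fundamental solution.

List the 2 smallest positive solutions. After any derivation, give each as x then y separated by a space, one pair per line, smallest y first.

√11 = [3; 3,6, …], period ℓ=2 (even) → k=1
k=0  a_k=3  p_k/q_k = 3/1
k=1  a_k=3  p_k/q_k = 10/3
→ (10, 3).  Check: 10²=100, 11·3²=99, difference 1.
(x_2, y_2) = (10·10 + 11·3·3, 10·3 + 3·10) = (199, 60)

10 3
199 60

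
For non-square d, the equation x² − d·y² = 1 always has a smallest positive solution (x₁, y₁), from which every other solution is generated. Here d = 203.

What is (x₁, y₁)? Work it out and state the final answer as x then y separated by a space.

57 4

√203 → a₀=14, period (4,28); ℓ=2 even so k=1
i=0: a=14 ⇒ p=14, q=1
i=1: a=4 ⇒ p=57, q=4
→ (57, 4).  Check: 57²=3249, 203·4²=3248, difference 1.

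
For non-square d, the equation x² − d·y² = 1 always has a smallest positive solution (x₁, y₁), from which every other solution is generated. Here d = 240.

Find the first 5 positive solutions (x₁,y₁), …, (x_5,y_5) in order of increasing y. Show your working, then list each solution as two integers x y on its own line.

d=240: √d = [15; 2,30] (ℓ=2, even), read p_1/q_1
a_0=15:  p_0=15·1+0=15,  q_0=15·0+1=1
a_1=2:  p_1=2·15+1=31,  q_1=2·1+0=2
→ (31, 2).  Check: 31²=961, 240·2²=960, difference 1.
n=2: (31,2)∘(31,2) = (31·31+240·2·2, 31·2+2·31) = (1921,124)
n=3: (1921,124)∘(31,2) = (31·1921+240·2·124, 31·124+2·1921) = (119071,7686)
n=4: (119071,7686)∘(31,2) = (31·119071+240·2·7686, 31·7686+2·119071) = (7380481,476408)
n=5: (7380481,476408)∘(31,2) = (31·7380481+240·2·476408, 31·476408+2·7380481) = (457470751,29529610)

31 2
1921 124
119071 7686
7380481 476408
457470751 29529610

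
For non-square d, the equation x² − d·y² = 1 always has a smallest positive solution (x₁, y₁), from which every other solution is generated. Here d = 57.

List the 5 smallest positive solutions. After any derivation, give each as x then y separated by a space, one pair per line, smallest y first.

151 20
45601 6040
13771351 1824060
4158902401 550860080
1255974753751 166357920100

√57 = [7; 1,1,4,1,1,14, …], period ℓ=6 (even) → k=5
k=0  a_k=7  p_k/q_k = 7/1
k=1  a_k=1  p_k/q_k = 8/1
…
k=3  a_k=4  p_k/q_k = 68/9
k=4  a_k=1  p_k/q_k = 83/11
k=5  a_k=1  p_k/q_k = 151/20
→ (151, 20).  Check: 151²=22801, 57·20²=22800, difference 1.
n=2: (151,20)∘(151,20) = (151·151+57·20·20, 151·20+20·151) = (45601,6040)
n=3: (45601,6040)∘(151,20) = (151·45601+57·20·6040, 151·6040+20·45601) = (13771351,1824060)
n=4: (13771351,1824060)∘(151,20) = (151·13771351+57·20·1824060, 151·1824060+20·13771351) = (4158902401,550860080)
n=5: (4158902401,550860080)∘(151,20) = (151·4158902401+57·20·550860080, 151·550860080+20·4158902401) = (1255974753751,166357920100)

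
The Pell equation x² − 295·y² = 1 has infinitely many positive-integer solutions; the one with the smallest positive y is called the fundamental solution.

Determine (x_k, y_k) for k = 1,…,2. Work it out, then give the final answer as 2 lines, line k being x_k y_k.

√295 → a₀=17, period (5,1,2,3,2,6,2,3,2,1,5,34); ℓ=12 even so k=11
a_0=17:  p_0=17·1+0=17,  q_0=17·0+1=1
a_1=5:  p_1=5·17+1=86,  q_1=5·1+0=5
…
a_3=2:  p_3=2·103+86=292,  q_3=2·6+5=17
…
a_7=2:  p_7=2·14479+2250=31208,  q_7=2·843+131=1817
…
a_9=2:  p_9=2·108103+31208=247414,  q_9=2·6294+1817=14405
a_10=1:  p_10=1·247414+108103=355517,  q_10=1·14405+6294=20699
a_11=5:  p_11=5·355517+247414=2024999,  q_11=5·20699+14405=117900
→ (2024999, 117900).  Check: 2024999²=4100620950001, 295·117900²=4100620950000, difference 1.
(2024999+117900√295)^2 = 8201241900001 + 477494764200√295

2024999 117900
8201241900001 477494764200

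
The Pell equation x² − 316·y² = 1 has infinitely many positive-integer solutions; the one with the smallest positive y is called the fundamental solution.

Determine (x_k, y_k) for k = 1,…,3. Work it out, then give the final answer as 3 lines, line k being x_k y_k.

[17; 1,3,2,8,2,3,1,34] for √316; ℓ=8 ⇒ convergent index 7
k=0  a_k=17  p_k/q_k = 17/1
…
k=5  a_k=2  p_k/q_k = 2862/161
k=6  a_k=3  p_k/q_k = 9937/559
k=7  a_k=1  p_k/q_k = 12799/720
→ (12799, 720).  Check: 12799²=163814401, 316·720²=163814400, difference 1.
k=2:  x_2 = 12799·12799+316·720·720 = 327628801,  y_2 = 12799·720+720·12799 = 18430560
k=3:  x_3 = 12799·327628801+316·720·18430560 = 8386642035199,  y_3 = 12799·18430560+720·327628801 = 471785474160

12799 720
327628801 18430560
8386642035199 471785474160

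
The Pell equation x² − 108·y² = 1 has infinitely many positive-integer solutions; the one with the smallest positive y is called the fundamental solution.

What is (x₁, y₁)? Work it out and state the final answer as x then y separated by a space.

1351 130

√108 = [10; 2,1,1,4,1,1,2,20, …], period ℓ=8 (even) → k=7
i=0: a=10 ⇒ p=10, q=1
…
i=2: a=1 ⇒ p=31, q=3
i=3: a=1 ⇒ p=52, q=5
i=4: a=4 ⇒ p=239, q=23
i=5: a=1 ⇒ p=291, q=28
i=6: a=1 ⇒ p=530, q=51
i=7: a=2 ⇒ p=1351, q=130
(x₁, y₁) = (1351, 130);  1351² − 108·130² = 1 ✓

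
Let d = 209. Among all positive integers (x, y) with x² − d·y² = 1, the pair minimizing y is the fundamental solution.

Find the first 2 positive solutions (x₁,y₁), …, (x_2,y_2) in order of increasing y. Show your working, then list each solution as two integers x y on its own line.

√209 → a₀=14, period (2,5,3,2,3,5,2,28); ℓ=8 even so k=7
step 0: (14, 1)  from 14·(1,0) + (0,1)
step 1: (29, 2)  from 2·(14,1) + (1,0)
…
step 4: (1171, 81)  from 2·(506,35) + (159,11)
…
step 6: (21266, 1471)  from 5·(4019,278) + (1171,81)
step 7: (46551, 3220)  from 2·(21266,1471) + (4019,278)
fundamental: x₁=46551, y₁=3220  (since 2166995601 − 209·10368400 = 1)
(x_2, y_2) = (46551·46551 + 209·3220·3220, 46551·3220 + 3220·46551) = (4333991201, 299788440)

46551 3220
4333991201 299788440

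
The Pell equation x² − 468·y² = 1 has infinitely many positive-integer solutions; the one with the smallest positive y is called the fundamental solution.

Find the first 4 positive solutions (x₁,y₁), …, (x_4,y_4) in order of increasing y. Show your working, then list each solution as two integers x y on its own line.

649 30
842401 38940
1093435849 50544090
1419278889601 65606189880

√468 = [21; 1,1,1,2,1,1,1,42, …], period ℓ=8 (even) → k=7
step 0: (21, 1)  from 21·(1,0) + (0,1)
…
step 2: (43, 2)  from 1·(22,1) + (21,1)
step 3: (65, 3)  from 1·(43,2) + (22,1)
step 4: (173, 8)  from 2·(65,3) + (43,2)
step 5: (238, 11)  from 1·(173,8) + (65,3)
step 6: (411, 19)  from 1·(238,11) + (173,8)
step 7: (649, 30)  from 1·(411,19) + (238,11)
fundamental: x₁=649, y₁=30  (since 421201 − 468·900 = 1)
(649+30√468)^2 = 842401 + 38940√468
(649+30√468)^3 = 1093435849 + 50544090√468
(649+30√468)^4 = 1419278889601 + 65606189880√468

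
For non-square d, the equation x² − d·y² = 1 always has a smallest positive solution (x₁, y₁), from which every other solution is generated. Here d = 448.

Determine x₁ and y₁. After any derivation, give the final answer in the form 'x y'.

127 6

d=448: √d = [21; 6,42] (ℓ=2, even), read p_1/q_1
step 0: (21, 1)  from 21·(1,0) + (0,1)
step 1: (127, 6)  from 6·(21,1) + (1,0)
fundamental: x₁=127, y₁=6  (since 16129 − 448·36 = 1)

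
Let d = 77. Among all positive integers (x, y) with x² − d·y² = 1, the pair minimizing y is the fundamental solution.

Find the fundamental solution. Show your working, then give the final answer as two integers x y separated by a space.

351 40

d=77: √d = [8; 1,3,2,3,1,16] (ℓ=6, even), read p_5/q_5
a_0=8:  p_0=8·1+0=8,  q_0=8·0+1=1
…
a_3=2:  p_3=2·35+9=79,  q_3=2·4+1=9
a_4=3:  p_4=3·79+35=272,  q_4=3·9+4=31
a_5=1:  p_5=1·272+79=351,  q_5=1·31+9=40
fundamental: x₁=351, y₁=40  (since 123201 − 77·1600 = 1)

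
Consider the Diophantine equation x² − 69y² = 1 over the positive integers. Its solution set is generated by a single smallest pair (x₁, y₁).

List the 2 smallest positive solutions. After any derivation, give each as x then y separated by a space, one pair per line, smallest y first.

√69 = [8; 3,3,1,4,1,3,3,16, …], period ℓ=8 (even) → k=7
i=0: a=8 ⇒ p=8, q=1
…
i=4: a=4 ⇒ p=515, q=62
…
i=6: a=3 ⇒ p=2384, q=287
i=7: a=3 ⇒ p=7775, q=936
(x₁, y₁) = (7775, 936);  7775² − 69·936² = 1 ✓
n=2: (7775,936)∘(7775,936) = (7775·7775+69·936·936, 7775·936+936·7775) = (120901249,14554800)

7775 936
120901249 14554800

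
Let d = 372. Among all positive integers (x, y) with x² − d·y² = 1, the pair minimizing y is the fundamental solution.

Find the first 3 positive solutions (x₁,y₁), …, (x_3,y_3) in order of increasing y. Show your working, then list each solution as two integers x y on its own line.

√372 = [19; 3,2,12,2,3,38, …], period ℓ=6 (even) → k=5
i=0: a=19 ⇒ p=19, q=1
…
i=3: a=12 ⇒ p=1678, q=87
i=4: a=2 ⇒ p=3491, q=181
i=5: a=3 ⇒ p=12151, q=630
→ (12151, 630).  Check: 12151²=147646801, 372·630²=147646800, difference 1.
k=2:  x_2 = 12151·12151+372·630·630 = 295293601,  y_2 = 12151·630+630·12151 = 15310260
k=3:  x_3 = 12151·295293601+372·630·15310260 = 7176225079351,  y_3 = 12151·15310260+630·295293601 = 372069937890

12151 630
295293601 15310260
7176225079351 372069937890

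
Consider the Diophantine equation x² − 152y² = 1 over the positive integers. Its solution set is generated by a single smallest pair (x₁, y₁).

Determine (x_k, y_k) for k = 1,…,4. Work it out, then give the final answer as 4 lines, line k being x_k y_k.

37 3
2737 222
202501 16425
14982337 1215228

√152 → a₀=12, period (3,24); ℓ=2 even so k=1
k=0  a_k=12  p_k/q_k = 12/1
k=1  a_k=3  p_k/q_k = 37/3
→ (37, 3).  Check: 37²=1369, 152·3²=1368, difference 1.
k=2:  x_2 = 37·37+152·3·3 = 2737,  y_2 = 37·3+3·37 = 222
k=3:  x_3 = 37·2737+152·3·222 = 202501,  y_3 = 37·222+3·2737 = 16425
k=4:  x_4 = 37·202501+152·3·16425 = 14982337,  y_4 = 37·16425+3·202501 = 1215228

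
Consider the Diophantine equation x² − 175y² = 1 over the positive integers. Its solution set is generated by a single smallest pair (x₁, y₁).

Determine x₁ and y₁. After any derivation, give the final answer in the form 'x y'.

2024 153

√175 → a₀=13, period (4,2,1,2,4,26); ℓ=6 even so k=5
k=0  a_k=13  p_k/q_k = 13/1
k=1  a_k=4  p_k/q_k = 53/4
k=2  a_k=2  p_k/q_k = 119/9
k=3  a_k=1  p_k/q_k = 172/13
k=4  a_k=2  p_k/q_k = 463/35
k=5  a_k=4  p_k/q_k = 2024/153
fundamental: x₁=2024, y₁=153  (since 4096576 − 175·23409 = 1)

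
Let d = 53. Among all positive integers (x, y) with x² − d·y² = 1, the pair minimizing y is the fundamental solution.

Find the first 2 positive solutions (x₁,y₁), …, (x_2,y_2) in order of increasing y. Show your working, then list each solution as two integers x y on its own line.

[7; 3,1,1,3,14] for √53; ℓ=5 ⇒ convergent index 9
k=0  a_k=7  p_k/q_k = 7/1
k=1  a_k=3  p_k/q_k = 22/3
k=2  a_k=1  p_k/q_k = 29/4
k=3  a_k=1  p_k/q_k = 51/7
k=4  a_k=3  p_k/q_k = 182/25
k=5  a_k=14  p_k/q_k = 2599/357
k=6  a_k=3  p_k/q_k = 7979/1096
k=7  a_k=1  p_k/q_k = 10578/1453
k=8  a_k=1  p_k/q_k = 18557/2549
k=9  a_k=3  p_k/q_k = 66249/9100
(x₁, y₁) = (66249, 9100);  66249² − 53·9100² = 1 ✓
n=2: (66249,9100)∘(66249,9100) = (66249·66249+53·9100·9100, 66249·9100+9100·66249) = (8777860001,1205731800)

66249 9100
8777860001 1205731800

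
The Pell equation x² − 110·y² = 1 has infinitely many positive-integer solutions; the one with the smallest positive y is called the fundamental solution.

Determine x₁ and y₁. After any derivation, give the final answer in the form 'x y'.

21 2

√110 → a₀=10, period (2,20); ℓ=2 even so k=1
step 0: (10, 1)  from 10·(1,0) + (0,1)
step 1: (21, 2)  from 2·(10,1) + (1,0)
(x₁, y₁) = (21, 2);  21² − 110·2² = 1 ✓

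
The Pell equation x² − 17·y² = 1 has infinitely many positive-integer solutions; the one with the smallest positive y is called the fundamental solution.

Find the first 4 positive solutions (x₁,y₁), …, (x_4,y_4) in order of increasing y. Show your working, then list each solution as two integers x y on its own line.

33 8
2177 528
143649 34840
9478657 2298912

√17 → a₀=4, period (8); ℓ=1 odd so k=1
a_0=4:  p_0=4·1+0=4,  q_0=4·0+1=1
a_1=8:  p_1=8·4+1=33,  q_1=8·1+0=8
fundamental: x₁=33, y₁=8  (since 1089 − 17·64 = 1)
n=2: (33,8)∘(33,8) = (33·33+17·8·8, 33·8+8·33) = (2177,528)
n=3: (2177,528)∘(33,8) = (33·2177+17·8·528, 33·528+8·2177) = (143649,34840)
n=4: (143649,34840)∘(33,8) = (33·143649+17·8·34840, 33·34840+8·143649) = (9478657,2298912)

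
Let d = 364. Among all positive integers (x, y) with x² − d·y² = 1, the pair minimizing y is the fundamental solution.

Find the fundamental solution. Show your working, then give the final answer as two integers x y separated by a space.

d=364: √d = [19; 12,1,2,3,1,8,1,3,2,1,12,38] (ℓ=12, even), read p_11/q_11
a_0=19:  p_0=19·1+0=19,  q_0=19·0+1=1
…
a_5=1:  p_5=1·2423+725=3148,  q_5=1·127+38=165
…
a_8=3:  p_8=3·30755+27607=119872,  q_8=3·1612+1447=6283
…
a_10=1:  p_10=1·270499+119872=390371,  q_10=1·14178+6283=20461
a_11=12:  p_11=12·390371+270499=4954951,  q_11=12·20461+14178=259710
(x₁, y₁) = (4954951, 259710);  4954951² − 364·259710² = 1 ✓

4954951 259710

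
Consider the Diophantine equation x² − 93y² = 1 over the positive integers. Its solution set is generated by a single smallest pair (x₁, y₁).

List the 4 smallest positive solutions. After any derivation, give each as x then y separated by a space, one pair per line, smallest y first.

d=93: √d = [9; 1,1,1,4,6,4,1,1,1,18] (ℓ=10, even), read p_9/q_9
i=0: a=9 ⇒ p=9, q=1
…
i=2: a=1 ⇒ p=19, q=2
…
i=5: a=6 ⇒ p=839, q=87
…
i=7: a=1 ⇒ p=4330, q=449
i=8: a=1 ⇒ p=7821, q=811
i=9: a=1 ⇒ p=12151, q=1260
fundamental: x₁=12151, y₁=1260  (since 147646801 − 93·1587600 = 1)
k=2:  x_2 = 12151·12151+93·1260·1260 = 295293601,  y_2 = 12151·1260+1260·12151 = 30620520
k=3:  x_3 = 12151·295293601+93·1260·30620520 = 7176225079351,  y_3 = 12151·30620520+1260·295293601 = 744139875780
k=4:  x_4 = 12151·7176225079351+93·1260·744139875780 = 174396621583094401,  y_4 = 12151·744139875780+1260·7176225079351 = 18084087230585040

12151 1260
295293601 30620520
7176225079351 744139875780
174396621583094401 18084087230585040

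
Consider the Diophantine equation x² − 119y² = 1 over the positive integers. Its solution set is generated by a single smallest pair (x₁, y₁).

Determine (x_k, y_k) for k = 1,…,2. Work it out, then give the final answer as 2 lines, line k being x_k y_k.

[10; 1,9,1,20] for √119; ℓ=4 ⇒ convergent index 3
i=0: a=10 ⇒ p=10, q=1
…
i=2: a=9 ⇒ p=109, q=10
i=3: a=1 ⇒ p=120, q=11
→ (120, 11).  Check: 120²=14400, 119·11²=14399, difference 1.
(120+11√119)^2 = 28799 + 2640√119

120 11
28799 2640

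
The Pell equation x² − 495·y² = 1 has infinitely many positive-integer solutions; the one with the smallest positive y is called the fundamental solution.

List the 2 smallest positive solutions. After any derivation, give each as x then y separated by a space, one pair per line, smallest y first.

√495 = [22; 4,44, …], period ℓ=2 (even) → k=1
i=0: a=22 ⇒ p=22, q=1
i=1: a=4 ⇒ p=89, q=4
fundamental: x₁=89, y₁=4  (since 7921 − 495·16 = 1)
(x_2, y_2) = (89·89 + 495·4·4, 89·4 + 4·89) = (15841, 712)

89 4
15841 712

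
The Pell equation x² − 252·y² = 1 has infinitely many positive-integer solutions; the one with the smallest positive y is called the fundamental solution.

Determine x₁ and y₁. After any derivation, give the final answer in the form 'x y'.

[15; 1,6,1,30] for √252; ℓ=4 ⇒ convergent index 3
a_0=15:  p_0=15·1+0=15,  q_0=15·0+1=1
…
a_2=6:  p_2=6·16+15=111,  q_2=6·1+1=7
a_3=1:  p_3=1·111+16=127,  q_3=1·7+1=8
fundamental: x₁=127, y₁=8  (since 16129 − 252·64 = 1)

127 8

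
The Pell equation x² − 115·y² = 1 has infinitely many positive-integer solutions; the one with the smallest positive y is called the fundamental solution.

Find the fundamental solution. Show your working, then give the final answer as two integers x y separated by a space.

[10; 1,2,1,1,1,1,1,2,1,20] for √115; ℓ=10 ⇒ convergent index 9
k=0  a_k=10  p_k/q_k = 10/1
…
k=3  a_k=1  p_k/q_k = 43/4
k=4  a_k=1  p_k/q_k = 75/7
…
k=8  a_k=2  p_k/q_k = 815/76
k=9  a_k=1  p_k/q_k = 1126/105
(x₁, y₁) = (1126, 105);  1126² − 115·105² = 1 ✓

1126 105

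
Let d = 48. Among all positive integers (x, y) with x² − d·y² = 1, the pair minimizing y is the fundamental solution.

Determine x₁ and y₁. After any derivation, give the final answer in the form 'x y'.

7 1

d=48: √d = [6; 1,12] (ℓ=2, even), read p_1/q_1
a_0=6:  p_0=6·1+0=6,  q_0=6·0+1=1
a_1=1:  p_1=1·6+1=7,  q_1=1·1+0=1
fundamental: x₁=7, y₁=1  (since 49 − 48·1 = 1)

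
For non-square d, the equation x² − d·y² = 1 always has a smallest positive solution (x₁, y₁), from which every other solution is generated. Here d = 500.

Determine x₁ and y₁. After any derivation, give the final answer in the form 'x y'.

√500 → a₀=22, period (2,1,3,2,1,…,1,2,44); ℓ=14 even so k=13
i=0: a=22 ⇒ p=22, q=1
i=1: a=2 ⇒ p=45, q=2
…
i=4: a=2 ⇒ p=559, q=25
…
i=7: a=10 ⇒ p=14445, q=646
i=8: a=1 ⇒ p=15809, q=707
i=9: a=1 ⇒ p=30254, q=1353
…
i=11: a=3 ⇒ p=259205, q=11592
i=12: a=1 ⇒ p=335522, q=15005
i=13: a=2 ⇒ p=930249, q=41602
→ (930249, 41602).  Check: 930249²=865363202001, 500·41602²=865363202000, difference 1.

930249 41602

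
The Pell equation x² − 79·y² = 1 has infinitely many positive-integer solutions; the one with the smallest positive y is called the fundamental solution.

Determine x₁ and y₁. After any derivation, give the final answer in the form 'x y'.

80 9

[8; 1,7,1,16] for √79; ℓ=4 ⇒ convergent index 3
a_0=8:  p_0=8·1+0=8,  q_0=8·0+1=1
a_1=1:  p_1=1·8+1=9,  q_1=1·1+0=1
a_2=7:  p_2=7·9+8=71,  q_2=7·1+1=8
a_3=1:  p_3=1·71+9=80,  q_3=1·8+1=9
→ (80, 9).  Check: 80²=6400, 79·9²=6399, difference 1.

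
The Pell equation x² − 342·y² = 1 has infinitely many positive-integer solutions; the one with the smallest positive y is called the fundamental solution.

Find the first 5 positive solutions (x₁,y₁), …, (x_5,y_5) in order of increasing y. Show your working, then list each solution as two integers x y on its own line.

37 2
2737 148
202501 10950
14982337 810152
1108490437 59940298

d=342: √d = [18; 2,36] (ℓ=2, even), read p_1/q_1
a_0=18:  p_0=18·1+0=18,  q_0=18·0+1=1
a_1=2:  p_1=2·18+1=37,  q_1=2·1+0=2
fundamental: x₁=37, y₁=2  (since 1369 − 342·4 = 1)
n=2: (37,2)∘(37,2) = (37·37+342·2·2, 37·2+2·37) = (2737,148)
n=3: (2737,148)∘(37,2) = (37·2737+342·2·148, 37·148+2·2737) = (202501,10950)
n=4: (202501,10950)∘(37,2) = (37·202501+342·2·10950, 37·10950+2·202501) = (14982337,810152)
n=5: (14982337,810152)∘(37,2) = (37·14982337+342·2·810152, 37·810152+2·14982337) = (1108490437,59940298)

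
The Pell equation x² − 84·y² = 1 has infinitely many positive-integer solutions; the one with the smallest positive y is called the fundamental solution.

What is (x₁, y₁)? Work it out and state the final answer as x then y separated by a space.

55 6

√84 = [9; 6,18, …], period ℓ=2 (even) → k=1
step 0: (9, 1)  from 9·(1,0) + (0,1)
step 1: (55, 6)  from 6·(9,1) + (1,0)
fundamental: x₁=55, y₁=6  (since 3025 − 84·36 = 1)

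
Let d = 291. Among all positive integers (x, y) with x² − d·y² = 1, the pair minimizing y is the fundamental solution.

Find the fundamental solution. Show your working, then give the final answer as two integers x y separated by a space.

290 17

[17; 17,34] for √291; ℓ=2 ⇒ convergent index 1
step 0: (17, 1)  from 17·(1,0) + (0,1)
step 1: (290, 17)  from 17·(17,1) + (1,0)
fundamental: x₁=290, y₁=17  (since 84100 − 291·289 = 1)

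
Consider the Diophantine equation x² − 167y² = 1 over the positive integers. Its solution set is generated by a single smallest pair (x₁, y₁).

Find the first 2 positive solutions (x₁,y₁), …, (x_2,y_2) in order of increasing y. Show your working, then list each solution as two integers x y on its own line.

168 13
56447 4368

√167 → a₀=12, period (1,11,1,24); ℓ=4 even so k=3
step 0: (12, 1)  from 12·(1,0) + (0,1)
…
step 2: (155, 12)  from 11·(13,1) + (12,1)
step 3: (168, 13)  from 1·(155,12) + (13,1)
→ (168, 13).  Check: 168²=28224, 167·13²=28223, difference 1.
(168+13√167)^2 = 56447 + 4368√167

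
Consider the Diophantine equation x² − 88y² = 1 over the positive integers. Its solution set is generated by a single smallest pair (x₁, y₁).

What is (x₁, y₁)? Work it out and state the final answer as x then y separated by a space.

197 21

√88 → a₀=9, period (2,1,1,1,2,18); ℓ=6 even so k=5
k=0  a_k=9  p_k/q_k = 9/1
…
k=2  a_k=1  p_k/q_k = 28/3
k=3  a_k=1  p_k/q_k = 47/5
k=4  a_k=1  p_k/q_k = 75/8
k=5  a_k=2  p_k/q_k = 197/21
(x₁, y₁) = (197, 21);  197² − 88·21² = 1 ✓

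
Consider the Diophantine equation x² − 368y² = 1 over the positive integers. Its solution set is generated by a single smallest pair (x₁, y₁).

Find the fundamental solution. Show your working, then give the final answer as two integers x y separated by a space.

1151 60

√368 = [19; 5,2,5,38, …], period ℓ=4 (even) → k=3
step 0: (19, 1)  from 19·(1,0) + (0,1)
step 1: (96, 5)  from 5·(19,1) + (1,0)
step 2: (211, 11)  from 2·(96,5) + (19,1)
step 3: (1151, 60)  from 5·(211,11) + (96,5)
(x₁, y₁) = (1151, 60);  1151² − 368·60² = 1 ✓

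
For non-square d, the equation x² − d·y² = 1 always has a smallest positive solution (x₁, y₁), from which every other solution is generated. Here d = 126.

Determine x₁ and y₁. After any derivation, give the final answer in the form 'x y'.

449 40

[11; 4,2,4,22] for √126; ℓ=4 ⇒ convergent index 3
a_0=11:  p_0=11·1+0=11,  q_0=11·0+1=1
a_1=4:  p_1=4·11+1=45,  q_1=4·1+0=4
a_2=2:  p_2=2·45+11=101,  q_2=2·4+1=9
a_3=4:  p_3=4·101+45=449,  q_3=4·9+4=40
fundamental: x₁=449, y₁=40  (since 201601 − 126·1600 = 1)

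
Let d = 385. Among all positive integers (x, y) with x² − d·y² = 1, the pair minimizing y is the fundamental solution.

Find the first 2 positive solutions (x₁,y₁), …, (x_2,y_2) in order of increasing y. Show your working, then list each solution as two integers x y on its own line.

[19; 1,1,1,1,1,…,1,1,38] for √385; ℓ=16 ⇒ convergent index 15
a_0=19:  p_0=19·1+0=19,  q_0=19·0+1=1
…
a_3=1:  p_3=1·39+20=59,  q_3=1·2+1=3
a_4=1:  p_4=1·59+39=98,  q_4=1·3+2=5
a_5=1:  p_5=1·98+59=157,  q_5=1·5+3=8
…
a_12=1:  p_12=1·13009+10262=23271,  q_12=1·663+523=1186
…
a_14=1:  p_14=1·36280+23271=59551,  q_14=1·1849+1186=3035
a_15=1:  p_15=1·59551+36280=95831,  q_15=1·3035+1849=4884
fundamental: x₁=95831, y₁=4884  (since 9183580561 − 385·23853456 = 1)
(95831+4884√385)^2 = 18367161121 + 936077208√385

95831 4884
18367161121 936077208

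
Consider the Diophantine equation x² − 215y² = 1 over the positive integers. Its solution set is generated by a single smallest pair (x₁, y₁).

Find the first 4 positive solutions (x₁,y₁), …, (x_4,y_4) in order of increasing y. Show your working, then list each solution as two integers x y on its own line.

44 3
3871 264
340604 23229
29969281 2043888

d=215: √d = [14; 1,1,1,28] (ℓ=4, even), read p_3/q_3
i=0: a=14 ⇒ p=14, q=1
…
i=2: a=1 ⇒ p=29, q=2
i=3: a=1 ⇒ p=44, q=3
→ (44, 3).  Check: 44²=1936, 215·3²=1935, difference 1.
n=2: (44,3)∘(44,3) = (44·44+215·3·3, 44·3+3·44) = (3871,264)
n=3: (3871,264)∘(44,3) = (44·3871+215·3·264, 44·264+3·3871) = (340604,23229)
n=4: (340604,23229)∘(44,3) = (44·340604+215·3·23229, 44·23229+3·340604) = (29969281,2043888)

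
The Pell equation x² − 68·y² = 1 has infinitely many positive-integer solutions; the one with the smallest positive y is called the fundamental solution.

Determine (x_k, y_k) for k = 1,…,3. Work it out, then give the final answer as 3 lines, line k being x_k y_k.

d=68: √d = [8; 4,16] (ℓ=2, even), read p_1/q_1
k=0  a_k=8  p_k/q_k = 8/1
k=1  a_k=4  p_k/q_k = 33/4
→ (33, 4).  Check: 33²=1089, 68·4²=1088, difference 1.
(33+4√68)^2 = 2177 + 264√68
(33+4√68)^3 = 143649 + 17420√68

33 4
2177 264
143649 17420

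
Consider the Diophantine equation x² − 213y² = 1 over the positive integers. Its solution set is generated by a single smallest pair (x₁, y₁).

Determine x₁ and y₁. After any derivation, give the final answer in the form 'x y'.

194399 13320

√213 → a₀=14, period (1,1,2,6,1,8,1,6,2,1,1,28); ℓ=12 even so k=11
i=0: a=14 ⇒ p=14, q=1
i=1: a=1 ⇒ p=15, q=1
i=2: a=1 ⇒ p=29, q=2
i=3: a=2 ⇒ p=73, q=5
…
i=5: a=1 ⇒ p=540, q=37
i=6: a=8 ⇒ p=4787, q=328
i=7: a=1 ⇒ p=5327, q=365
i=8: a=6 ⇒ p=36749, q=2518
i=9: a=2 ⇒ p=78825, q=5401
i=10: a=1 ⇒ p=115574, q=7919
i=11: a=1 ⇒ p=194399, q=13320
fundamental: x₁=194399, y₁=13320  (since 37790971201 − 213·177422400 = 1)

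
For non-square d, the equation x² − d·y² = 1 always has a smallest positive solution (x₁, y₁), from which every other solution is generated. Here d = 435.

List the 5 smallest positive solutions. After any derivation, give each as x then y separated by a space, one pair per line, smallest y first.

√435 = [20; 1,5,1,40, …], period ℓ=4 (even) → k=3
i=0: a=20 ⇒ p=20, q=1
i=1: a=1 ⇒ p=21, q=1
i=2: a=5 ⇒ p=125, q=6
i=3: a=1 ⇒ p=146, q=7
(x₁, y₁) = (146, 7);  146² − 435·7² = 1 ✓
(146+7√435)^2 = 42631 + 2044√435
(146+7√435)^3 = 12448106 + 596841√435
(146+7√435)^4 = 3634804321 + 174275528√435
(146+7√435)^5 = 1061350413626 + 50887857335√435

146 7
42631 2044
12448106 596841
3634804321 174275528
1061350413626 50887857335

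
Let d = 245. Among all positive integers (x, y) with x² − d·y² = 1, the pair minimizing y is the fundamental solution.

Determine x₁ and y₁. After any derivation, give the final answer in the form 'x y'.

d=245: √d = [15; 1,1,1,7,6,7,1,1,1,30] (ℓ=10, even), read p_9/q_9
step 0: (15, 1)  from 15·(1,0) + (0,1)
…
step 2: (31, 2)  from 1·(16,1) + (15,1)
step 3: (47, 3)  from 1·(31,2) + (16,1)
step 4: (360, 23)  from 7·(47,3) + (31,2)
…
step 6: (15809, 1010)  from 7·(2207,141) + (360,23)
step 7: (18016, 1151)  from 1·(15809,1010) + (2207,141)
step 8: (33825, 2161)  from 1·(18016,1151) + (15809,1010)
step 9: (51841, 3312)  from 1·(33825,2161) + (18016,1151)
fundamental: x₁=51841, y₁=3312  (since 2687489281 − 245·10969344 = 1)

51841 3312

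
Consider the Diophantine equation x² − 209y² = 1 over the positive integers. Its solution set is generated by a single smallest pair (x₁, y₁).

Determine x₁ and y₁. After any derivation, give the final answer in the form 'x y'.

46551 3220

√209 → a₀=14, period (2,5,3,2,3,5,2,28); ℓ=8 even so k=7
k=0  a_k=14  p_k/q_k = 14/1
k=1  a_k=2  p_k/q_k = 29/2
k=2  a_k=5  p_k/q_k = 159/11
…
k=5  a_k=3  p_k/q_k = 4019/278
k=6  a_k=5  p_k/q_k = 21266/1471
k=7  a_k=2  p_k/q_k = 46551/3220
→ (46551, 3220).  Check: 46551²=2166995601, 209·3220²=2166995600, difference 1.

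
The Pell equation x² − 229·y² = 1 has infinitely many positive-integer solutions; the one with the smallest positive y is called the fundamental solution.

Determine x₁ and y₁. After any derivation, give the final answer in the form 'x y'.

5848201 386460

√229 = [15; 7,1,1,7,30, …], period ℓ=5 (odd) → k=9
a_0=15:  p_0=15·1+0=15,  q_0=15·0+1=1
…
a_2=1:  p_2=1·106+15=121,  q_2=1·7+1=8
a_3=1:  p_3=1·121+106=227,  q_3=1·8+7=15
a_4=7:  p_4=7·227+121=1710,  q_4=7·15+8=113
a_5=30:  p_5=30·1710+227=51527,  q_5=30·113+15=3405
a_6=7:  p_6=7·51527+1710=362399,  q_6=7·3405+113=23948
a_7=1:  p_7=1·362399+51527=413926,  q_7=1·23948+3405=27353
a_8=1:  p_8=1·413926+362399=776325,  q_8=1·27353+23948=51301
a_9=7:  p_9=7·776325+413926=5848201,  q_9=7·51301+27353=386460
→ (5848201, 386460).  Check: 5848201²=34201454936401, 229·386460²=34201454936400, difference 1.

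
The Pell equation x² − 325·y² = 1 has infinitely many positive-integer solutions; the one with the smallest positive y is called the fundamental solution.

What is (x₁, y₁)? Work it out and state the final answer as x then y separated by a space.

649 36

√325 = [18; 36, …], period ℓ=1 (odd) → k=1
i=0: a=18 ⇒ p=18, q=1
i=1: a=36 ⇒ p=649, q=36
fundamental: x₁=649, y₁=36  (since 421201 − 325·1296 = 1)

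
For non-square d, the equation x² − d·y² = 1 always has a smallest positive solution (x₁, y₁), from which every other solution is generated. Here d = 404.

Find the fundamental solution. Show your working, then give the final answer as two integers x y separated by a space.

201 10

√404 → a₀=20, period (10,40); ℓ=2 even so k=1
i=0: a=20 ⇒ p=20, q=1
i=1: a=10 ⇒ p=201, q=10
fundamental: x₁=201, y₁=10  (since 40401 − 404·100 = 1)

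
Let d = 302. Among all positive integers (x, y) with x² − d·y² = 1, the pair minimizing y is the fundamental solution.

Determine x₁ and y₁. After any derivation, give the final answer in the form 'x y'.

4276623 246092

[17; 2,1,1,1,4,…,1,2,34] for √302; ℓ=16 ⇒ convergent index 15
step 0: (17, 1)  from 17·(1,0) + (0,1)
step 1: (35, 2)  from 2·(17,1) + (1,0)
step 2: (52, 3)  from 1·(35,2) + (17,1)
step 3: (87, 5)  from 1·(52,3) + (35,2)
step 4: (139, 8)  from 1·(87,5) + (52,3)
step 5: (643, 37)  from 4·(139,8) + (87,5)
step 6: (1425, 82)  from 2·(643,37) + (139,8)
step 7: (2068, 119)  from 1·(1425,82) + (643,37)
step 8: (34513, 1986)  from 16·(2068,119) + (1425,82)
step 9: (36581, 2105)  from 1·(34513,1986) + (2068,119)
step 10: (107675, 6196)  from 2·(36581,2105) + (34513,1986)
step 11: (467281, 26889)  from 4·(107675,6196) + (36581,2105)
step 12: (574956, 33085)  from 1·(467281,26889) + (107675,6196)
…
step 14: (1617193, 93059)  from 1·(1042237,59974) + (574956,33085)
step 15: (4276623, 246092)  from 2·(1617193,93059) + (1042237,59974)
(x₁, y₁) = (4276623, 246092);  4276623² − 302·246092² = 1 ✓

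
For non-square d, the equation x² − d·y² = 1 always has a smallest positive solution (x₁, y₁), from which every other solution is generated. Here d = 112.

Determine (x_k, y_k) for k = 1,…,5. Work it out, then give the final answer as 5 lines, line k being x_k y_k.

√112 → a₀=10, period (1,1,2,1,1,20); ℓ=6 even so k=5
i=0: a=10 ⇒ p=10, q=1
…
i=4: a=1 ⇒ p=74, q=7
i=5: a=1 ⇒ p=127, q=12
fundamental: x₁=127, y₁=12  (since 16129 − 112·144 = 1)
(127+12√112)^2 = 32257 + 3048√112
(127+12√112)^3 = 8193151 + 774180√112
(127+12√112)^4 = 2081028097 + 196638672√112
(127+12√112)^5 = 528572943487 + 49945448508√112

127 12
32257 3048
8193151 774180
2081028097 196638672
528572943487 49945448508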